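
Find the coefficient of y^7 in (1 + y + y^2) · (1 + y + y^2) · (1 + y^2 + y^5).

3

(1 + y + y^2) has coefficients 1,1,1 for degrees 0…2.
(1 + y + y^2) has coefficients 1,1,1,0,0,0,0,0 for degrees 0…7.
Finally multiplying by (1 + y^2 + y^5), the product of all factors after the first has coefficients 1,1,2,1,1,1,1,1 for degrees 0…7.
[y^7] = 1·1 + 1·1 + 1·1 = 3.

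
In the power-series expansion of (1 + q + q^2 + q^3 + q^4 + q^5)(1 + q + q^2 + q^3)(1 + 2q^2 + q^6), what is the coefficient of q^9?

8

(1 + q + q^2 + q^3 + q^4 + q^5) has coefficients 1,1,1,1,1,1 for degrees 0…5.
(1 + q + q^2 + q^3) has coefficients 1,1,1,1,0,0,0,0,0,0 for degrees 0…9.
Finally multiplying by (1 + 2q^2 + q^6), the product of all factors after the first has coefficients 1,1,3,3,2,2,1,1,1,1 for degrees 0…9.
[q^9] = 1·1 + 1·1 + 1·1 + 1·1 + 1·2 + 1·2 = 8.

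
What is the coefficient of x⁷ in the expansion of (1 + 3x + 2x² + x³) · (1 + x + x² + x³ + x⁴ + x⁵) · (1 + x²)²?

(1 + 3x + 2x² + x³) has coefficients 1,3,2,1 for degrees 0…3.
(1 + x + x² + x³ + x⁴ + x⁵) has coefficients 1,1,1,1,1,1,0,0 for degrees 0…7.
Finally multiplying by (1 + x²)², the product of all factors after the first has coefficients 1,1,3,3,4,4,3,3 for degrees 0…7.
[x⁷] = 1·3 + 3·3 + 2·4 + 1·4 = 24.

24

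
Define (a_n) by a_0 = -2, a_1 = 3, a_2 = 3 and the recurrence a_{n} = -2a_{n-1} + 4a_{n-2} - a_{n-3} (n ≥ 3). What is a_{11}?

The ordinary generating function has denominator 1 + 2t - 4t^2 + t^3.
Iterating the recurrence: a_0,…,a_{11} = -2, 3, 3, 8, -7, 43, -122, 423, -1377, 4568, -15067, 49783.

49783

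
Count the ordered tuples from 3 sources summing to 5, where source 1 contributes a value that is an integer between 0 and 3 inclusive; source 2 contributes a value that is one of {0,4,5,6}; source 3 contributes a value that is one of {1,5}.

2

The generating function for the choices is (1 + t + t^2 + t^3)·(1 + t^4 + t^5 + t^6)·(t + t^5); the count is [t^5].
(1 + t + t^2 + t^3) has coefficients 1,1,1,1 for degrees 0…3.
(1 + t^4 + t^5 + t^6) has coefficients 1,0,0,0,1,1 for degrees 0…5.
Finally multiplying by (t + t^5), the product of all factors after the first has coefficients 0,1,0,0,0,2 for degrees 0…5.
[t^5] = 1·2 + 1·0 + 1·0 + 1·0 = 2.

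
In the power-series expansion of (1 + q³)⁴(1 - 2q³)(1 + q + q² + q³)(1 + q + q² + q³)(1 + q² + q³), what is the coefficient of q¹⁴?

-106

(1 + q³)⁴ has coefficients 1,0,0,4,0,0,6,0,0,4,0,0,1 for degrees 0…12.
(1 - 2q³) has coefficients 1,0,0,-2,0,0,0,0,0,0,0,0,0,0,0 for degrees 0…14.
Multiplying by (1 + q + q² + q³) gives running coefficients 1,1,1,-1,-2,-2,-2,0,0,0,0,0,0,0,0 for degrees 0…14.
Multiplying by (1 + q + q² + q³) gives running coefficients 1,2,3,2,-1,-4,-7,-6,-4,-2,0,0,0,0,0 for degrees 0…14.
Finally multiplying by (1 + q² + q³), the product of all factors after the first has coefficients 1,2,4,5,4,1,-6,-11,-15,-15,-10,-6,-2,0,0 for degrees 0…14.
[q¹⁴] = 1·0 + 4·(-6) + 6·(-15) + 4·1 + 1·4 = -106.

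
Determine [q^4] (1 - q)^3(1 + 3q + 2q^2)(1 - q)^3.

(1 - q)^3 has coefficients 1,-3,3,-1 for degrees 0…3.
(1 + 3q + 2q^2) has coefficients 1,3,2,0,0 for degrees 0…4.
Finally multiplying by (1 - q)^3, the product of all factors after the first has coefficients 1,0,-4,2,3 for degrees 0…4.
[q^4] = 1·3 − 3·2 + 3·(-4) − 1·0 = -15.

-15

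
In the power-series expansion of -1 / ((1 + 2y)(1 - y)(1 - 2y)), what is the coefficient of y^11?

The denominator gives the recurrence a_n = a_(n−1) + 4a_(n−2) − 4a_(n−3) for n ≥ 3; the numerator fixes a_0 = -1, a_1 = -1, a_2 = -5.
Iterating: -1, -1, -5, -5, -21, -21, -85, -85, -341, -341, -1365, -1365, so a_11 = -1365.

-1365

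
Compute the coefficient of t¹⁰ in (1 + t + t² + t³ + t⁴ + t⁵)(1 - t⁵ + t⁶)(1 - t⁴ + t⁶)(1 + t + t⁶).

(1 + t + t² + t³ + t⁴ + t⁵) has coefficients 1,1,1,1,1,1 for degrees 0…5.
(1 - t⁵ + t⁶) has coefficients 1,0,0,0,0,-1,1,0,0,0,0 for degrees 0…10.
Multiplying by (1 - t⁴ + t⁶) gives running coefficients 1,0,0,0,-1,-1,2,0,0,1,-1 for degrees 0…10.
Finally multiplying by (1 + t + t⁶), the product of all factors after the first has coefficients 1,1,0,0,-1,-2,2,2,0,1,-1 for degrees 0…10.
[t¹⁰] = 1·(-1) + 1·1 + 1·0 + 1·2 + 1·2 + 1·(-2) = 2.

2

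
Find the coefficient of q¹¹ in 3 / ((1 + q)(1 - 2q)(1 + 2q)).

-4095

Partial fractions give a closed form: a_n = (-1)·(-1)^n + (1)·2^n + (3)·(-2)^n.
At n = 11: a_11 = -4095.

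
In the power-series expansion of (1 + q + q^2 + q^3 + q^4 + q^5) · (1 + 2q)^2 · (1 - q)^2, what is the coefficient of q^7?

(1 + q + q^2 + q^3 + q^4 + q^5) has coefficients 1,1,1,1,1,1 for degrees 0…5.
(1 + 2q)^2 has coefficients 1,4,4,0,0,0,0,0 for degrees 0…7.
Finally multiplying by (1 - q)^2, the product of all factors after the first has coefficients 1,2,-3,-4,4,0,0,0 for degrees 0…7.
[q^7] = 1·0 + 1·0 + 1·0 + 1·4 + 1·(-4) + 1·(-3) = -3.

-3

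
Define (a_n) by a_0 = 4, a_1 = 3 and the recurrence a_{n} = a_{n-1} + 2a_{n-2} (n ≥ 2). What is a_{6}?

The ordinary generating function has denominator 1 - z - 2z^2.
Iterating the recurrence: a_0,…,a_{6} = 4, 3, 11, 17, 39, 73, 151.

151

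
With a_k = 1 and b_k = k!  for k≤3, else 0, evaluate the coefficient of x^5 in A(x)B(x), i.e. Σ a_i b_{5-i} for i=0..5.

10

The convolution is the x^5 coefficient of A(x)B(x).
Σ = 1·0 + 1·0 + 1·6 + 1·2 + 1·1 + 1·1 = 10.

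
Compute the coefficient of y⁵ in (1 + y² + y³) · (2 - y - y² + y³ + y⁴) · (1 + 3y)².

12

(1 + y² + y³) has coefficients 1,0,1,1 for degrees 0…3.
(2 - y - y² + y³ + y⁴) has coefficients 2,-1,-1,1,1,0 for degrees 0…5.
Finally multiplying by (1 + 3y)², the product of all factors after the first has coefficients 2,11,11,-14,-2,15 for degrees 0…5.
[y⁵] = 1·15 + 1·(-14) + 1·11 = 12.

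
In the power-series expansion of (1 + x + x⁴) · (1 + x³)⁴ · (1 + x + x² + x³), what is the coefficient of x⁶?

15

(1 + x + x⁴) has coefficients 1,1,0,0,1 for degrees 0…4.
(1 + x³)⁴ has coefficients 1,0,0,4,0,0,6 for degrees 0…6.
Finally multiplying by (1 + x + x² + x³), the product of all factors after the first has coefficients 1,1,1,5,4,4,10 for degrees 0…6.
[x⁶] = 1·10 + 1·4 + 1·1 = 15.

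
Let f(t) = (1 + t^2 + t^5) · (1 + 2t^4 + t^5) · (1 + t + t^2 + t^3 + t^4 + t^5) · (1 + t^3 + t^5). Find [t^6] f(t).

10

(1 + t^2 + t^5) has coefficients 1,0,1,0,0,1 for degrees 0…5.
(1 + 2t^4 + t^5) has coefficients 1,0,0,0,2,1,0 for degrees 0…6.
Multiplying by (1 + t + t^2 + t^3 + t^4 + t^5) gives running coefficients 1,1,1,1,3,4,3 for degrees 0…6.
Finally multiplying by (1 + t^3 + t^5), the product of all factors after the first has coefficients 1,1,1,2,4,6,5 for degrees 0…6.
[t^6] = 1·5 + 1·4 + 1·1 = 10.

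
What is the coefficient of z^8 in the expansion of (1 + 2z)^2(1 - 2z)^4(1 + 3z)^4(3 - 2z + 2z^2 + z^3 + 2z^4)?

(1 + 2z)^2 has coefficients 1,4,4 for degrees 0…2.
(1 - 2z)^4 has coefficients 1,-8,24,-32,16,0,0,0,0 for degrees 0…8.
Multiplying by (1 + 3z)^4 gives running coefficients 1,4,-18,-68,145,408,-648,-864,1296 for degrees 0…8.
Finally multiplying by (3 - 2z + 2z^2 + z^3 + 2z^4), the product of all factors after the first has coefficients 3,10,-60,-159,541,788,-2574,-471,5018 for degrees 0…8.
[z^8] = 1·5018 + 4·(-471) + 4·(-2574) = -7162.

-7162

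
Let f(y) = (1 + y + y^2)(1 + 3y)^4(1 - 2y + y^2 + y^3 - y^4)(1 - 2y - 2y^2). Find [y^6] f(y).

243

(1 + y + y^2) has coefficients 1,1,1 for degrees 0…2.
(1 + 3y)^4 has coefficients 1,12,54,108,81,0,0 for degrees 0…6.
Multiplying by (1 - 2y + y^2 + y^3 - y^4) gives running coefficients 1,10,31,13,-70,-12,135 for degrees 0…6.
Finally multiplying by (1 - 2y - 2y^2), the product of all factors after the first has coefficients 1,8,9,-69,-158,102,299 for degrees 0…6.
[y^6] = 1·299 + 1·102 + 1·(-158) = 243.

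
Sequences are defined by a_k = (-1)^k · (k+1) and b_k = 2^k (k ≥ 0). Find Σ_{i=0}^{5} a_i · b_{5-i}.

Write out a_i and b_{5-i} for i = 0,…,5 and sum the products.
Σ = 1·32 − 2·16 + 3·8 − 4·4 + 5·2 − 6·1 = 12.

12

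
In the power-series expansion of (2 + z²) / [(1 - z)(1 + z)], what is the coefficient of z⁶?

The denominator gives the recurrence a_n = a_(n−2) for n ≥ 3; the numerator fixes a_0 = 2, a_1 = 0, a_2 = 3.
Iterating: 2, 0, 3, 0, 3, 0, 3, so a_6 = 3.

3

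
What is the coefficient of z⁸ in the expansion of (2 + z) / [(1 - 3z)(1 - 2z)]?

44647

Partial fractions give a closed form: a_n = (7)·3^n + (-5)·2^n.
At n = 8: a_8 = 44647.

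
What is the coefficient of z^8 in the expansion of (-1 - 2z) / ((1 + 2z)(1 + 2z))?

-256

The denominator gives the recurrence a_n = −4a_(n−1) − 4a_(n−2) for n ≥ 3; the numerator fixes a_0 = -1, a_1 = 2, a_2 = -4.
Iterating: -1, 2, -4, 8, -16, 32, -64, 128, -256, so a_8 = -256.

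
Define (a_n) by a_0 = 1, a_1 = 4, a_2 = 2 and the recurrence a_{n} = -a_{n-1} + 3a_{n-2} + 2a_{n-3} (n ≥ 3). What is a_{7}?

The ordinary generating function has denominator 1 + y - 3y^2 - 2y^3.
Iterating the recurrence: a_0,…,a_{7} = 1, 4, 2, 12, 2, 38, -8, 126.

126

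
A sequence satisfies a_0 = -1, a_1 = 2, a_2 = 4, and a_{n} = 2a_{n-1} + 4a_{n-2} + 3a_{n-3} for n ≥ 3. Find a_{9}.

The ordinary generating function has denominator 1 - 2x - 4x^2 - 3x^3.
Iterating the recurrence: a_0,…,a_{9} = -1, 2, 4, 13, 48, 160, 551, 1886, 6456, 22109.

22109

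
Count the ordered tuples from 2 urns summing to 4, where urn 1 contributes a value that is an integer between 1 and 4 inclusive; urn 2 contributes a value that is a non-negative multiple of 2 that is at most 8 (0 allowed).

2

The generating function for the choices is (q + q^2 + q^3 + q^4)·(1 + q^2 + q^4 + q^6 + q^8); the count is [q^4].
(q + q^2 + q^3 + q^4) has coefficients 0,1,1,1,1 for degrees 0…4.
(1 + q^2 + q^4 + q^6 + q^8) has coefficients 1,0,1,0,1 for degrees 0…4.
[q^4] = 1·0 + 1·1 + 1·0 + 1·1 = 2.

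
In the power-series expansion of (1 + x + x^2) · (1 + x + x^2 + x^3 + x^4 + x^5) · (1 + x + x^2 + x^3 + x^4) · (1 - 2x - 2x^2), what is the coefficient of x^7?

-44

(1 + x + x^2) has coefficients 1,1,1 for degrees 0…2.
(1 + x + x^2 + x^3 + x^4 + x^5) has coefficients 1,1,1,1,1,1,0,0 for degrees 0…7.
Multiplying by (1 + x + x^2 + x^3 + x^4) gives running coefficients 1,2,3,4,5,5,4,3 for degrees 0…7.
Finally multiplying by (1 - 2x - 2x^2), the product of all factors after the first has coefficients 1,0,-3,-6,-9,-13,-16,-15 for degrees 0…7.
[x^7] = 1·(-15) + 1·(-16) + 1·(-13) = -44.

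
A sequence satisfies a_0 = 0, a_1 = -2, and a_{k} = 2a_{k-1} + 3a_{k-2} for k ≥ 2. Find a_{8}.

-3280

The ordinary generating function has denominator 1 - 2z - 3z^2.
Iterating the recurrence: a_0,…,a_{8} = 0, -2, -4, -14, -40, -122, -364, -1094, -3280.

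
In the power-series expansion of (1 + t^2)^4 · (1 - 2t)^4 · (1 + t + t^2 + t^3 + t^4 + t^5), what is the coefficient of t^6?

(1 + t^2)^4 has coefficients 1,0,4,0,6,0,4 for degrees 0…6.
(1 - 2t)^4 has coefficients 1,-8,24,-32,16,0,0 for degrees 0…6.
Finally multiplying by (1 + t + t^2 + t^3 + t^4 + t^5), the product of all factors after the first has coefficients 1,-7,17,-15,1,1,0 for degrees 0…6.
[t^6] = 1·0 + 4·1 + 6·17 + 4·1 = 110.

110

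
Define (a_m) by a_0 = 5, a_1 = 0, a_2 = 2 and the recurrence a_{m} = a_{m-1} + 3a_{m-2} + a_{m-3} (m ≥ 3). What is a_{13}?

The ordinary generating function has denominator 1 - x - 3x^2 - x^3.
Iterating the recurrence: a_0,…,a_{13} = 5, 0, 2, 7, 13, 36, 82, 203, 485, 1176, 2834, 6847, 16525, 39900.

39900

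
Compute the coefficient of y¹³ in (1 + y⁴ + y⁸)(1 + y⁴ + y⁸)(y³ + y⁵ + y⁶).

3

(1 + y⁴ + y⁸) has coefficients 1,0,0,0,1,0,0,0,1 for degrees 0…8.
(1 + y⁴ + y⁸) has coefficients 1,0,0,0,1,0,0,0,1,0,0,0,0,0 for degrees 0…13.
Finally multiplying by (y³ + y⁵ + y⁶), the product of all factors after the first has coefficients 0,0,0,1,0,1,1,1,0,1,1,1,0,1 for degrees 0…13.
[y¹³] = 1·1 + 1·1 + 1·1 = 3.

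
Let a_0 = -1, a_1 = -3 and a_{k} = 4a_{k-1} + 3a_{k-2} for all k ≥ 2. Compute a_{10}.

The ordinary generating function has denominator 1 - 4x - 3x^2.
Iterating the recurrence: a_0,…,a_{10} = -1, -3, -15, -69, -321, -1491, -6927, -32181, -149505, -694563, -3226767.

-3226767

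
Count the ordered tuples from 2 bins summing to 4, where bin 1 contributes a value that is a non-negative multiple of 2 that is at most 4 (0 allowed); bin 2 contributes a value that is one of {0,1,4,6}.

2

The generating function for the choices is (1 + q² + q⁴)·(1 + q + q⁴ + q⁶); the count is [q⁴].
(1 + q² + q⁴) has coefficients 1,0,1,0,1 for degrees 0…4.
(1 + q + q⁴ + q⁶) has coefficients 1,1,0,0,1 for degrees 0…4.
[q⁴] = 1·1 + 1·0 + 1·1 = 2.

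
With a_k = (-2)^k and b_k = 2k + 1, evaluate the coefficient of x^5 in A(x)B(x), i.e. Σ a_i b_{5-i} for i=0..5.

-3

The convolution is the x^5 coefficient of A(x)B(x).
Σ = 1·11 − 2·9 + 4·7 − 8·5 + 16·3 − 32·1 = -3.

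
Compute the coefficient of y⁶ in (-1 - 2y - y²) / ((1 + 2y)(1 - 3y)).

The denominator gives the recurrence a_n = a_(n−1) + 6a_(n−2) for n ≥ 3; the numerator fixes a_0 = -1, a_1 = -3, a_2 = -10.
Iterating: -1, -3, -10, -28, -88, -256, -784, so a_6 = -784.

-784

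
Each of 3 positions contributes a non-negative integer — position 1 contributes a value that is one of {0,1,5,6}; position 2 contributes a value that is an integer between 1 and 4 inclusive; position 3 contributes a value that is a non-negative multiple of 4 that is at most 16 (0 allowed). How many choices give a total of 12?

The generating function for the choices is (1 + x + x⁵ + x⁶)·(x + x² + x³ + x⁴)·(1 + x⁴ + x⁸ + x¹² + x¹⁶); the count is [x¹²].
(1 + x + x⁵ + x⁶) has coefficients 1,1,0,0,0,1,1 for degrees 0…6.
(x + x² + x³ + x⁴) has coefficients 0,1,1,1,1,0,0,0,0,0,0,0,0 for degrees 0…12.
Finally multiplying by (1 + x⁴ + x⁸ + x¹² + x¹⁶), the product of all factors after the first has coefficients 0,1,1,1,1,1,1,1,1,1,1,1,1 for degrees 0…12.
[x¹²] = 1·1 + 1·1 + 1·1 + 1·1 = 4.

4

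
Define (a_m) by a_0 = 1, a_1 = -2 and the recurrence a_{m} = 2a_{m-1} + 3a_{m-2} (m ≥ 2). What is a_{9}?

The ordinary generating function has denominator 1 - 2x - 3x^2.
Iterating the recurrence: a_0,…,a_{9} = 1, -2, -1, -8, -19, -62, -181, -548, -1639, -4922.

-4922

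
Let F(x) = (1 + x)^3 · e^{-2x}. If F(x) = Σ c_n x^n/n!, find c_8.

The EGF product rule gives c_8 = Σ_{k_1+k_2=8} C(8; k_1,k_2) · ∏ g_i(k_i), where (1+x)^3 gives the falling factorial (3)_k; e^{-2x} gives (-2)^k.
g_1(k) for k = 0…8: 1, 3, 6, 6, 0, 0, 0, 0, 0.
g_2(k) for k = 0…8: 1, -2, 4, -8, 16, -32, 64, -128, 256.
c_8 = Σ_k C(8,k)·g_1(k)·g_2(8−k) = 1·1·256 + 8·3·(-128) + 28·6·64 + 56·6·(-32) = 256 − 3072 + 10752 − 10752 = -2816.

-2816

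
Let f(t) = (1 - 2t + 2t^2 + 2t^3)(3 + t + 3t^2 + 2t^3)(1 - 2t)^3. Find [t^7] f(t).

64

(1 - 2t + 2t^2 + 2t^3) has coefficients 1,-2,2,2 for degrees 0…3.
(3 + t + 3t^2 + 2t^3) has coefficients 3,1,3,2,0,0,0,0 for degrees 0…7.
Finally multiplying by (1 - 2t)^3, the product of all factors after the first has coefficients 3,-17,33,-28,16,0,-16,0 for degrees 0…7.
[t^7] = 1·0 − 2·(-16) + 2·0 + 2·16 = 64.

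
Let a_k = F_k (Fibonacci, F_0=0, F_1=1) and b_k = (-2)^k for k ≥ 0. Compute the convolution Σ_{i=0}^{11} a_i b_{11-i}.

859

Write out a_i and b_{11-i} for i = 0,…,11 and sum the products.
Σ = 0·(-2048) + 1·1024 + 1·(-512) + 2·256 + 3·(-128) + 5·64 + 8·(-32) + 13·16 + 21·(-8) + 34·4 + 55·(-2) + 89·1 = 859.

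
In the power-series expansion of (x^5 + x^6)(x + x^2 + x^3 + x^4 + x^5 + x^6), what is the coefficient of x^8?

(x^5 + x^6) has coefficients 0,0,0,0,0,1,1 for degrees 0…6.
(x + x^2 + x^3 + x^4 + x^5 + x^6) has coefficients 0,1,1,1,1,1,1,0,0 for degrees 0…8.
[x^8] = 1·1 + 1·1 = 2.

2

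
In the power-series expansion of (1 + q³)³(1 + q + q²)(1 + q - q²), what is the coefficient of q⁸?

3

(1 + q³)³ has coefficients 1,0,0,3,0,0,3,0,0 for degrees 0…8.
(1 + q + q²) has coefficients 1,1,1,0,0,0,0,0,0 for degrees 0…8.
Finally multiplying by (1 + q - q²), the product of all factors after the first has coefficients 1,2,1,0,-1,0,0,0,0 for degrees 0…8.
[q⁸] = 1·0 + 3·0 + 3·1 = 3.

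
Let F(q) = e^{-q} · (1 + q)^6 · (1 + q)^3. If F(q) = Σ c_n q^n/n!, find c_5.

The EGF product rule gives c_5 = Σ_{k_1+k_2+k_3=5} C(5; k_1,k_2,k_3) · ∏ g_i(k_i), where e^{-q} gives (-1)^k; (1+q)^6 gives the falling factorial (6)_k; (1+q)^3 gives the falling factorial (3)_k.
g_1(k) for k = 0…5: 1, -1, 1, -1, 1, -1.
g_2(k) for k = 0…5: 1, 6, 30, 120, 360, 720.
g_3(k) for k = 0…5: 1, 3, 6, 6, 0, 0.
First combine the last two factors: h(k) = Σ_j C(k,j)·g_2(j)·g_3(k−j) for k = 0…5: 1, 9, 72, 504, 3024, 15120.
c_5 = Σ_k C(5,k)·g_1(k)·h(5−k) = 1·1·15120 + 5·(-1)·3024 + 10·1·504 + 10·(-1)·72 + 5·1·9 + 1·(-1)·1 = 15120 − 15120 + 5040 − 720 + 45 − 1 = 4364.

4364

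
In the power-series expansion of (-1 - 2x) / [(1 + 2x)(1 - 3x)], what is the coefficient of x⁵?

The denominator gives the recurrence a_n = a_(n−1) + 6a_(n−2) for n ≥ 3; the numerator fixes a_0 = -1, a_1 = -3, a_2 = -9.
Iterating: -1, -3, -9, -27, -81, -243, so a_5 = -243.

-243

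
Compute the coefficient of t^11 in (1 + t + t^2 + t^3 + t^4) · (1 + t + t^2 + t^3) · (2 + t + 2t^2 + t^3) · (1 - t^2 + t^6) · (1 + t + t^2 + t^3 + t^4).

33

(1 + t + t^2 + t^3 + t^4) has coefficients 1,1,1,1,1 for degrees 0…4.
(1 + t + t^2 + t^3) has coefficients 1,1,1,1,0,0,0,0,0,0,0,0 for degrees 0…11.
Multiplying by (2 + t + 2t^2 + t^3) gives running coefficients 2,3,5,6,4,3,1,0,0,0,0,0 for degrees 0…11.
Multiplying by (1 - t^2 + t^6) gives running coefficients 2,3,3,3,-1,-3,-1,0,4,6,4,3 for degrees 0…11.
Finally multiplying by (1 + t + t^2 + t^3 + t^4), the product of all factors after the first has coefficients 2,5,8,11,10,5,1,-2,-1,6,13,17 for degrees 0…11.
[t^11] = 1·17 + 1·13 + 1·6 + 1·(-1) + 1·(-2) = 33.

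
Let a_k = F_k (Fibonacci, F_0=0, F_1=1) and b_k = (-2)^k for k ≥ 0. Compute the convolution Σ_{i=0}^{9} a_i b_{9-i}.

This is [x^9] in the product of the two ordinary generating functions.
Σ = 0·(-512) + 1·256 + 1·(-128) + 2·64 + 3·(-32) + 5·16 + 8·(-8) + 13·4 + 21·(-2) + 34·1 = 220.

220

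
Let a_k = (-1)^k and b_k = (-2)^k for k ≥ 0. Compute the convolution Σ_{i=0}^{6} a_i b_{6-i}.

Write out a_i and b_{6-i} for i = 0,…,6 and sum the products.
Σ = 1·64 − 1·(-32) + 1·16 − 1·(-8) + 1·4 − 1·(-2) + 1·1 = 127.

127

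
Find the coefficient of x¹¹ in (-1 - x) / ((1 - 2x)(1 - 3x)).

-702444

Partial fractions give a closed form: a_n = (3)·2^n + (-4)·3^n.
At n = 11: a_11 = -702444.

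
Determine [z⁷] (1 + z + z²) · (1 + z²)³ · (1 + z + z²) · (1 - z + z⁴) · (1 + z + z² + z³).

17

(1 + z + z²) has coefficients 1,1,1 for degrees 0…2.
(1 + z²)³ has coefficients 1,0,3,0,3,0,1,0 for degrees 0…7.
Multiplying by (1 + z + z²) gives running coefficients 1,1,4,3,6,3,4,1 for degrees 0…7.
Multiplying by (1 - z + z⁴) gives running coefficients 1,0,3,-1,4,-2,5,0 for degrees 0…7.
Finally multiplying by (1 + z + z² + z³), the product of all factors after the first has coefficients 1,1,4,3,6,4,6,7 for degrees 0…7.
[z⁷] = 1·7 + 1·6 + 1·4 = 17.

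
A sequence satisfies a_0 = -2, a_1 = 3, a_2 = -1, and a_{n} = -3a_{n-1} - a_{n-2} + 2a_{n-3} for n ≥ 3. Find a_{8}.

715

The ordinary generating function has denominator 1 + 3y + y^2 - 2y^3.
Iterating the recurrence: a_0,…,a_{8} = -2, 3, -1, -4, 19, -55, 138, -321, 715.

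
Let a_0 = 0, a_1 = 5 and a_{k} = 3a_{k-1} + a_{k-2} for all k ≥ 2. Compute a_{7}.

5945

The ordinary generating function has denominator 1 - 3z - z^2.
Iterating the recurrence: a_0,…,a_{7} = 0, 5, 15, 50, 165, 545, 1800, 5945.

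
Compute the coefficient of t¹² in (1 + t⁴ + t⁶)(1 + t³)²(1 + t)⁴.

(1 + t⁴ + t⁶) has coefficients 1,0,0,0,1,0,1 for degrees 0…6.
(1 + t³)² has coefficients 1,0,0,2,0,0,1,0,0,0,0,0,0 for degrees 0…12.
Finally multiplying by (1 + t)⁴, the product of all factors after the first has coefficients 1,4,6,6,9,12,9,6,6,4,1,0,0 for degrees 0…12.
[t¹²] = 1·0 + 1·6 + 1·9 = 15.

15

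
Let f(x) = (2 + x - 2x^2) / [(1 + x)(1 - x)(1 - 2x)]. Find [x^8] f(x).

Partial fractions give a closed form: a_n = (-1/6)·(-1)^n + (-1/2)·1^n + (8/3)·2^n.
At n = 8: a_8 = 682.

682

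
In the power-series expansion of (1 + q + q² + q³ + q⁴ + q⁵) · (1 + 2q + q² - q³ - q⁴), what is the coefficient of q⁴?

2

(1 + q + q² + q³ + q⁴ + q⁵) has coefficients 1,1,1,1,1 for degrees 0…4.
(1 + 2q + q² - q³ - q⁴) has coefficients 1,2,1,-1,-1 for degrees 0…4.
[q⁴] = 1·(-1) + 1·(-1) + 1·1 + 1·2 + 1·1 = 2.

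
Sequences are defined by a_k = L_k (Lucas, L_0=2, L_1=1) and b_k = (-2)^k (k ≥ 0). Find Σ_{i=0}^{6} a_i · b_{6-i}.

136

Write out a_i and b_{6-i} for i = 0,…,6 and sum the products.
Σ = 2·64 + 1·(-32) + 3·16 + 4·(-8) + 7·4 + 11·(-2) + 18·1 = 136.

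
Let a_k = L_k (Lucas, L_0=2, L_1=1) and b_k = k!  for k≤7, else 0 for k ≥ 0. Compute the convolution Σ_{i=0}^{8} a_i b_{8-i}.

The convolution is the x^8 coefficient of A(x)B(x).
Σ = 2·0 + 1·5040 + 3·720 + 4·120 + 7·24 + 11·6 + 18·2 + 29·1 + 47·1 = 8026.

8026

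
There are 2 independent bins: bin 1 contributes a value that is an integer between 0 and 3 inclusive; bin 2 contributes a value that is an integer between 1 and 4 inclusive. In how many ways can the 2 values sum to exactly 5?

The generating function for the choices is (1 + x + x^2 + x^3)·(x + x^2 + x^3 + x^4); the count is [x^5].
(1 + x + x^2 + x^3) has coefficients 1,1,1,1 for degrees 0…3.
(x + x^2 + x^3 + x^4) has coefficients 0,1,1,1,1,0 for degrees 0…5.
[x^5] = 1·0 + 1·1 + 1·1 + 1·1 = 3.

3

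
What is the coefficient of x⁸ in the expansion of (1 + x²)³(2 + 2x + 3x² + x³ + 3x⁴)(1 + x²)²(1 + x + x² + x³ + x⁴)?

(1 + x²)³ has coefficients 1,0,3,0,3,0,1 for degrees 0…6.
(2 + 2x + 3x² + x³ + 3x⁴) has coefficients 2,2,3,1,3,0,0,0,0 for degrees 0…8.
Multiplying by (1 + x²)² gives running coefficients 2,2,7,5,11,4,9,1,3 for degrees 0…8.
Finally multiplying by (1 + x + x² + x³ + x⁴), the product of all factors after the first has coefficients 2,4,11,16,27,29,36,30,28 for degrees 0…8.
[x⁸] = 1·28 + 3·36 + 3·27 + 1·11 = 228.

228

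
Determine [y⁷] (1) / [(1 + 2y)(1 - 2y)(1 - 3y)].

The denominator gives the recurrence a_n = 3a_(n−1) + 4a_(n−2) − 12a_(n−3) for n ≥ 3; the numerator fixes a_0 = 1, a_1 = 3, a_2 = 13.
Iterating: 1, 3, 13, 39, 133, 399, 1261, 3783, so a_7 = 3783.

3783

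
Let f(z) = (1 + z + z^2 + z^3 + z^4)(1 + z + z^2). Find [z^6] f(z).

(1 + z + z^2 + z^3 + z^4) has coefficients 1,1,1,1,1 for degrees 0…4.
(1 + z + z^2) has coefficients 1,1,1,0,0,0,0 for degrees 0…6.
[z^6] = 1·0 + 1·0 + 1·0 + 1·0 + 1·1 = 1.

1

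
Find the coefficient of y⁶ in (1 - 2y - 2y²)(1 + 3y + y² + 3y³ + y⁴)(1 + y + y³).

(1 - 2y - 2y²) has coefficients 1,-2,-2 for degrees 0…2.
(1 + 3y + y² + 3y³ + y⁴) has coefficients 1,3,1,3,1,0,0 for degrees 0…6.
Finally multiplying by (1 + y + y³), the product of all factors after the first has coefficients 1,4,4,5,7,2,3 for degrees 0…6.
[y⁶] = 1·3 − 2·2 − 2·7 = -15.

-15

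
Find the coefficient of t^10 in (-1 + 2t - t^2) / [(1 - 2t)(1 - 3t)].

The denominator gives the recurrence a_n = 5a_(n−1) − 6a_(n−2) for n ≥ 3; the numerator fixes a_0 = -1, a_1 = -3, a_2 = -10.
Iterating: -1, -3, -10, -32, -100, -308, -940, -2852, -8620, -25988, -78220, so a_10 = -78220.

-78220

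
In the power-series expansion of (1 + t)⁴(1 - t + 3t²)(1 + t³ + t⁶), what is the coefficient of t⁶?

(1 + t)⁴ has coefficients 1,4,6,4,1 for degrees 0…4.
(1 - t + 3t²) has coefficients 1,-1,3,0,0,0,0 for degrees 0…6.
Finally multiplying by (1 + t³ + t⁶), the product of all factors after the first has coefficients 1,-1,3,1,-1,3,1 for degrees 0…6.
[t⁶] = 1·1 + 4·3 + 6·(-1) + 4·1 + 1·3 = 14.

14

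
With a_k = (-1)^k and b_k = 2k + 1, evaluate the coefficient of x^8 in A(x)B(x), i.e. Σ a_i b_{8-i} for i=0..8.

9

Write out a_i and b_{8-i} for i = 0,…,8 and sum the products.
Σ = 1·17 − 1·15 + 1·13 − 1·11 + 1·9 − 1·7 + 1·5 − 1·3 + 1·1 = 9.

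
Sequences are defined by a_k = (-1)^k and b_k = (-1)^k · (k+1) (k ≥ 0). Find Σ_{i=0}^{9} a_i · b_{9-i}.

-55

This is [x^9] in the product of the two ordinary generating functions.
Σ = 1·(-10) − 1·9 + 1·(-8) − 1·7 + 1·(-6) − 1·5 + 1·(-4) − 1·3 + 1·(-2) − 1·1 = -55.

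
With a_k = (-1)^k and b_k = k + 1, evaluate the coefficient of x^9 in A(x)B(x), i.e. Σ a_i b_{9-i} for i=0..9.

This is [x^9] in the product of the two ordinary generating functions.
Σ = 1·10 − 1·9 + 1·8 − 1·7 + 1·6 − 1·5 + 1·4 − 1·3 + 1·2 − 1·1 = 5.

5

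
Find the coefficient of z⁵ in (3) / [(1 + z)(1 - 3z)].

Partial fractions give a closed form: a_n = (3/4)·(-1)^n + (9/4)·3^n.
At n = 5: a_5 = 546.

546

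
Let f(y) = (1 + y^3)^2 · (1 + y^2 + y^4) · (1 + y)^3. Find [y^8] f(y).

12

(1 + y^3)^2 has coefficients 1,0,0,2,0,0,1 for degrees 0…6.
(1 + y^2 + y^4) has coefficients 1,0,1,0,1,0,0,0,0 for degrees 0…8.
Finally multiplying by (1 + y)^3, the product of all factors after the first has coefficients 1,3,4,4,4,4,3,1,0 for degrees 0…8.
[y^8] = 1·0 + 2·4 + 1·4 = 12.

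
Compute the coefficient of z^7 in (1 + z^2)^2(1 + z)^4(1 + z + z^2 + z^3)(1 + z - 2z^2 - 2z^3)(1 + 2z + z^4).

-126

(1 + z^2)^2 has coefficients 1,0,2,0,1 for degrees 0…4.
(1 + z)^4 has coefficients 1,4,6,4,1,0,0,0 for degrees 0…7.
Multiplying by (1 + z + z^2 + z^3) gives running coefficients 1,5,11,15,15,11,5,1 for degrees 0…7.
Multiplying by (1 + z - 2z^2 - 2z^3) gives running coefficients 1,6,14,14,-2,-26,-44,-46 for degrees 0…7.
Finally multiplying by (1 + 2z + z^4), the product of all factors after the first has coefficients 1,8,26,42,27,-24,-82,-120 for degrees 0…7.
[z^7] = 1·(-120) + 2·(-24) + 1·42 = -126.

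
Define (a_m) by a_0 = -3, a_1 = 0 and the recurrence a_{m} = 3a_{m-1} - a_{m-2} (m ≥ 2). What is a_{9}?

2961

The ordinary generating function has denominator 1 - 3x + x^2.
Iterating the recurrence: a_0,…,a_{9} = -3, 0, 3, 9, 24, 63, 165, 432, 1131, 2961.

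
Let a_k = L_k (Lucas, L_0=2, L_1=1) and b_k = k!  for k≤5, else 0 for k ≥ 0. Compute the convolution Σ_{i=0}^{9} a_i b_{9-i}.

This is [x^9] in the product of the two ordinary generating functions.
Σ = 2·0 + 1·0 + 3·0 + 4·0 + 7·120 + 11·24 + 18·6 + 29·2 + 47·1 + 76·1 = 1393.

1393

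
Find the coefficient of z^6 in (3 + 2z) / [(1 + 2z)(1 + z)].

255

Partial fractions give a closed form: a_n = (4)·(-2)^n + (-1)·(-1)^n.
At n = 6: a_6 = 255.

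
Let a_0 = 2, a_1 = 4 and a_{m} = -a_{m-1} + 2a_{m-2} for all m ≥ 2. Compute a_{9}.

344

The ordinary generating function has denominator 1 + t - 2t^2.
Iterating the recurrence: a_0,…,a_{9} = 2, 4, 0, 8, -8, 24, -40, 88, -168, 344.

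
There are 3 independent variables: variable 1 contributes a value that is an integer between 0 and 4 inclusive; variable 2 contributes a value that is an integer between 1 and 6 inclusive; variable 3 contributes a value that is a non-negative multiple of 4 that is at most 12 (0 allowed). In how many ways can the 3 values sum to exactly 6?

7

The generating function for the choices is (1 + y + y^2 + y^3 + y^4)·(y + y^2 + y^3 + y^4 + y^5 + y^6)·(1 + y^4 + y^8 + y^12); the count is [y^6].
(1 + y + y^2 + y^3 + y^4) has coefficients 1,1,1,1,1 for degrees 0…4.
(y + y^2 + y^3 + y^4 + y^5 + y^6) has coefficients 0,1,1,1,1,1,1 for degrees 0…6.
Finally multiplying by (1 + y^4 + y^8 + y^12), the product of all factors after the first has coefficients 0,1,1,1,1,2,2 for degrees 0…6.
[y^6] = 1·2 + 1·2 + 1·1 + 1·1 + 1·1 = 7.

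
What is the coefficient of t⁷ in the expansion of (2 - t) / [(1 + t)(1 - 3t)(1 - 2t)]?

Partial fractions give a closed form: a_n = (1/4)·(-1)^n + (15/4)·3^n + (-2)·2^n.
At n = 7: a_7 = 7945.

7945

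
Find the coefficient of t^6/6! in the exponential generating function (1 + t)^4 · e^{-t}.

The EGF product rule gives c_6 = Σ_{k_1+k_2=6} C(6; k_1,k_2) · ∏ g_i(k_i), where (1+t)^4 gives the falling factorial (4)_k; e^{-t} gives (-1)^k.
g_1(k) for k = 0…6: 1, 4, 12, 24, 24, 0, 0.
g_2(k) for k = 0…6: 1, -1, 1, -1, 1, -1, 1.
c_6 = Σ_k C(6,k)·g_1(k)·g_2(6−k) = 1·1·1 + 6·4·(-1) + 15·12·1 + 20·24·(-1) + 15·24·1 = 1 − 24 + 180 − 480 + 360 = 37.

37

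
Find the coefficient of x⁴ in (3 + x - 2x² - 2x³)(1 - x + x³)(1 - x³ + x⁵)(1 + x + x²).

2

(3 + x - 2x² - 2x³) has coefficients 3,1,-2,-2 for degrees 0…3.
(1 - x + x³) has coefficients 1,-1,0,1,0 for degrees 0…4.
Multiplying by (1 - x³ + x⁵) gives running coefficients 1,-1,0,0,1 for degrees 0…4.
Finally multiplying by (1 + x + x²), the product of all factors after the first has coefficients 1,0,0,-1,1 for degrees 0…4.
[x⁴] = 3·1 + 1·(-1) − 2·0 − 2·0 = 2.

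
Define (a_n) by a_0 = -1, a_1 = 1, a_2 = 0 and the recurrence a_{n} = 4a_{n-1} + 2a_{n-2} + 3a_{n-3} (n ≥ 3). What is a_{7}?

-131

The ordinary generating function has denominator 1 - 4q - 2q^2 - 3q^3.
Iterating the recurrence: a_0,…,a_{7} = -1, 1, 0, -1, -1, -6, -29, -131.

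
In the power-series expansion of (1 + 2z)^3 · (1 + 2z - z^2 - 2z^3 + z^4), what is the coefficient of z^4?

(1 + 2z)^3 has coefficients 1,6,12,8 for degrees 0…3.
(1 + 2z - z^2 - 2z^3 + z^4) has coefficients 1,2,-1,-2,1 for degrees 0…4.
[z^4] = 1·1 + 6·(-2) + 12·(-1) + 8·2 = -7.

-7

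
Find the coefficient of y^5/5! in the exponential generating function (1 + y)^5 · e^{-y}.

-56

The EGF product rule gives c_5 = Σ_{k_1+k_2=5} C(5; k_1,k_2) · ∏ g_i(k_i), where (1+y)^5 gives the falling factorial (5)_k; e^{-y} gives (-1)^k.
g_1(k) for k = 0…5: 1, 5, 20, 60, 120, 120.
g_2(k) for k = 0…5: 1, -1, 1, -1, 1, -1.
c_5 = Σ_k C(5,k)·g_1(k)·g_2(5−k) = 1·1·(-1) + 5·5·1 + 10·20·(-1) + 10·60·1 + 5·120·(-1) + 1·120·1 = −1 + 25 − 200 + 600 − 600 + 120 = -56.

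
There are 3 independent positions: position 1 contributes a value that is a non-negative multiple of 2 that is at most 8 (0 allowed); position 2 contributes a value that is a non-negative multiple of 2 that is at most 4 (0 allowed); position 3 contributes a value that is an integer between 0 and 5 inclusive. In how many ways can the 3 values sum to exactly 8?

The generating function for the choices is (1 + z² + z⁴ + z⁶ + z⁸)·(1 + z² + z⁴)·(1 + z + z² + z³ + z⁴ + z⁵); the count is [z⁸].
(1 + z² + z⁴ + z⁶ + z⁸) has coefficients 1,0,1,0,1,0,1,0,1 for degrees 0…8.
(1 + z² + z⁴) has coefficients 1,0,1,0,1,0,0,0,0 for degrees 0…8.
Finally multiplying by (1 + z + z² + z³ + z⁴ + z⁵), the product of all factors after the first has coefficients 1,1,2,2,3,3,2,2,1 for degrees 0…8.
[z⁸] = 1·1 + 1·2 + 1·3 + 1·2 + 1·1 = 9.

9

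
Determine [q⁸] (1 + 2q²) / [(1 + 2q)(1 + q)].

The denominator gives the recurrence a_n = −3a_(n−1) − 2a_(n−2) for n ≥ 3; the numerator fixes a_0 = 1, a_1 = -3, a_2 = 9.
Iterating: 1, -3, 9, -21, 45, -93, 189, -381, 765, so a_8 = 765.

765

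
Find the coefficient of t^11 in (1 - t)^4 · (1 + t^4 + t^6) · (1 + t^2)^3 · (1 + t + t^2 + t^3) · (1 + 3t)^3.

46

(1 - t)^4 has coefficients 1,-4,6,-4,1 for degrees 0…4.
(1 + t^4 + t^6) has coefficients 1,0,0,0,1,0,1,0,0,0,0,0 for degrees 0…11.
Multiplying by (1 + t^2)^3 gives running coefficients 1,0,3,0,4,0,5,0,6,0,4,0 for degrees 0…11.
Multiplying by (1 + t + t^2 + t^3) gives running coefficients 1,1,4,4,7,7,9,9,11,11,10,10 for degrees 0…11.
Finally multiplying by (1 + 3t)^3, the product of all factors after the first has coefficients 1,10,40,94,178,286,369,468,524,596,649,694 for degrees 0…11.
[t^11] = 1·694 − 4·649 + 6·596 − 4·524 + 1·468 = 46.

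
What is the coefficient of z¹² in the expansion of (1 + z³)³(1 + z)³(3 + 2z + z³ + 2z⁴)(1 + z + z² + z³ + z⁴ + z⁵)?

293

(1 + z³)³ has coefficients 1,0,0,3,0,0,3,0,0,1 for degrees 0…9.
(1 + z)³ has coefficients 1,3,3,1,0,0,0,0,0,0,0,0,0 for degrees 0…12.
Multiplying by (3 + 2z + z³ + 2z⁴) gives running coefficients 3,11,15,10,7,9,7,2,0,0,0,0,0 for degrees 0…12.
Finally multiplying by (1 + z + z² + z³ + z⁴ + z⁵), the product of all factors after the first has coefficients 3,14,29,39,46,55,59,50,35,25,18,9,2 for degrees 0…12.
[z¹²] = 1·2 + 3·25 + 3·59 + 1·39 = 293.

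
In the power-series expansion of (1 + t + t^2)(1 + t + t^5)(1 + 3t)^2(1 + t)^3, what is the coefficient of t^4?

(1 + t + t^2) has coefficients 1,1,1 for degrees 0…2.
(1 + t + t^5) has coefficients 1,1,0,0,0 for degrees 0…4.
Multiplying by (1 + 3t)^2 gives running coefficients 1,7,15,9,0 for degrees 0…4.
Finally multiplying by (1 + t)^3, the product of all factors after the first has coefficients 1,10,39,76,79 for degrees 0…4.
[t^4] = 1·79 + 1·76 + 1·39 = 194.

194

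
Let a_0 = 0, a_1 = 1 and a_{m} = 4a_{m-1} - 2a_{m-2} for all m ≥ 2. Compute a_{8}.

The ordinary generating function has denominator 1 - 4x + 2x^2.
Iterating the recurrence: a_0,…,a_{8} = 0, 1, 4, 14, 48, 164, 560, 1912, 6528.

6528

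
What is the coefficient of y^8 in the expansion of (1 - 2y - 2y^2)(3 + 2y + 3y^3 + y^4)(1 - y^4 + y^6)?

-5

(1 - 2y - 2y^2) has coefficients 1,-2,-2 for degrees 0…2.
(3 + 2y + 3y^3 + y^4) has coefficients 3,2,0,3,1,0,0,0,0 for degrees 0…8.
Finally multiplying by (1 - y^4 + y^6), the product of all factors after the first has coefficients 3,2,0,3,-2,-2,3,-1,-1 for degrees 0…8.
[y^8] = 1·(-1) − 2·(-1) − 2·3 = -5.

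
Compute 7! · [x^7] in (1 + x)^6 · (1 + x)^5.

The EGF product rule gives c_7 = Σ_{k_1+k_2=7} C(7; k_1,k_2) · ∏ g_i(k_i), where (1+x)^6 gives the falling factorial (6)_k; (1+x)^5 gives the falling factorial (5)_k.
g_1(k) for k = 0…7: 1, 6, 30, 120, 360, 720, 720, 0.
g_2(k) for k = 0…7: 1, 5, 20, 60, 120, 120, 0, 0.
c_7 = Σ_k C(7,k)·g_1(k)·g_2(7−k) = 21·30·120 + 35·120·120 + 35·360·60 + 21·720·20 + 7·720·5 = 75600 + 504000 + 756000 + 302400 + 25200 = 1663200.

1663200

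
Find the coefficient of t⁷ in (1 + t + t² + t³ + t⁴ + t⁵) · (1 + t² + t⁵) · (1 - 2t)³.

(1 + t + t² + t³ + t⁴ + t⁵) has coefficients 1,1,1,1,1,1 for degrees 0…5.
(1 + t² + t⁵) has coefficients 1,0,1,0,0,1,0,0 for degrees 0…7.
Finally multiplying by (1 - 2t)³, the product of all factors after the first has coefficients 1,-6,13,-14,12,-7,-6,12 for degrees 0…7.
[t⁷] = 1·12 + 1·(-6) + 1·(-7) + 1·12 + 1·(-14) + 1·13 = 10.

10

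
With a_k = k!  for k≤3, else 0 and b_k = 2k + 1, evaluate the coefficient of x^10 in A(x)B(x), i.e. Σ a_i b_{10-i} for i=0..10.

164

Write out a_i and b_{10-i} for i = 0,…,10 and sum the products.
Σ = 1·21 + 1·19 + 2·17 + 6·15 + 0·13 + 0·11 + 0·9 + 0·7 + 0·5 + 0·3 + 0·1 = 164.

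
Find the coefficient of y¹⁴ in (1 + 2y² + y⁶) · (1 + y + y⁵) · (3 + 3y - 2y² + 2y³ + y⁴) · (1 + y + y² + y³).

9

(1 + 2y² + y⁶) has coefficients 1,0,2,0,0,0,1 for degrees 0…6.
(1 + y + y⁵) has coefficients 1,1,0,0,0,1,0,0,0,0,0,0,0,0,0 for degrees 0…14.
Multiplying by (3 + 3y - 2y² + 2y³ + y⁴) gives running coefficients 3,6,1,0,3,4,3,-2,2,1,0,0,0,0,0 for degrees 0…14.
Finally multiplying by (1 + y + y² + y³), the product of all factors after the first has coefficients 3,9,10,10,10,8,10,8,7,4,1,3,1,0,0 for degrees 0…14.
[y¹⁴] = 1·0 + 2·1 + 1·7 = 9.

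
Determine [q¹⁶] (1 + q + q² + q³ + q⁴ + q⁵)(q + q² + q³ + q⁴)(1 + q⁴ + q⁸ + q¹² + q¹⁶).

(1 + q + q² + q³ + q⁴ + q⁵) has coefficients 1,1,1,1,1,1 for degrees 0…5.
(q + q² + q³ + q⁴) has coefficients 0,1,1,1,1,0,0,0,0,0,0,0,0,0,0,0,0 for degrees 0…16.
Finally multiplying by (1 + q⁴ + q⁸ + q¹² + q¹⁶), the product of all factors after the first has coefficients 0,1,1,1,1,1,1,1,1,1,1,1,1,1,1,1,1 for degrees 0…16.
[q¹⁶] = 1·1 + 1·1 + 1·1 + 1·1 + 1·1 + 1·1 = 6.

6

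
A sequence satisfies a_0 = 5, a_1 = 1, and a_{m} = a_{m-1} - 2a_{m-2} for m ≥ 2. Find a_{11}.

The ordinary generating function has denominator 1 - q + 2q^2.
Iterating the recurrence: a_0,…,a_{11} = 5, 1, -9, -11, 7, 29, 15, -43, -73, 13, 159, 133.

133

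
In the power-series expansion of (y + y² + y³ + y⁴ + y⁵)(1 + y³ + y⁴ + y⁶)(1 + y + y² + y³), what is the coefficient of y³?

(y + y² + y³ + y⁴ + y⁵) has coefficients 0,1,1,1 for degrees 0…3.
(1 + y³ + y⁴ + y⁶) has coefficients 1,0,0,1 for degrees 0…3.
Finally multiplying by (1 + y + y² + y³), the product of all factors after the first has coefficients 1,1,1,2 for degrees 0…3.
[y³] = 1·1 + 1·1 + 1·1 = 3.

3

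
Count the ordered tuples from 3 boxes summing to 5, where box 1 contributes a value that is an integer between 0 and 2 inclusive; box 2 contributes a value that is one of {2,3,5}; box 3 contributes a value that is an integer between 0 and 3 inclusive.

The generating function for the choices is (1 + x + x^2)·(x^2 + x^3 + x^5)·(1 + x + x^2 + x^3); the count is [x^5].
(1 + x + x^2) has coefficients 1,1,1 for degrees 0…2.
(x^2 + x^3 + x^5) has coefficients 0,0,1,1,0,1 for degrees 0…5.
Finally multiplying by (1 + x + x^2 + x^3), the product of all factors after the first has coefficients 0,0,1,2,2,3 for degrees 0…5.
[x^5] = 1·3 + 1·2 + 1·2 = 7.

7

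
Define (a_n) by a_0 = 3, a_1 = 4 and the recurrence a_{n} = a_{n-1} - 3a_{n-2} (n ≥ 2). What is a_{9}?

19

The ordinary generating function has denominator 1 - y + 3y^2.
Iterating the recurrence: a_0,…,a_{9} = 3, 4, -5, -17, -2, 49, 55, -92, -257, 19.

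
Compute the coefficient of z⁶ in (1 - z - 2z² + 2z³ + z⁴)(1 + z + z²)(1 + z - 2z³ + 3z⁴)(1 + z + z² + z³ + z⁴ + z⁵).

5

(1 - z - 2z² + 2z³ + z⁴) has coefficients 1,-1,-2,2,1 for degrees 0…4.
(1 + z + z²) has coefficients 1,1,1,0,0,0,0 for degrees 0…6.
Multiplying by (1 + z - 2z³ + 3z⁴) gives running coefficients 1,2,2,-1,1,1,3 for degrees 0…6.
Finally multiplying by (1 + z + z² + z³ + z⁴ + z⁵), the product of all factors after the first has coefficients 1,3,5,4,5,6,8 for degrees 0…6.
[z⁶] = 1·8 − 1·6 − 2·5 + 2·4 + 1·5 = 5.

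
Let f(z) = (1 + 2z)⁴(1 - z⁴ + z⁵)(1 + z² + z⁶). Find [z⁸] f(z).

(1 + 2z)⁴ has coefficients 1,8,24,32,16 for degrees 0…4.
(1 - z⁴ + z⁵) has coefficients 1,0,0,0,-1,1,0,0,0 for degrees 0…8.
Finally multiplying by (1 + z² + z⁶), the product of all factors after the first has coefficients 1,0,1,0,-1,1,0,1,0 for degrees 0…8.
[z⁸] = 1·0 + 8·1 + 24·0 + 32·1 + 16·(-1) = 24.

24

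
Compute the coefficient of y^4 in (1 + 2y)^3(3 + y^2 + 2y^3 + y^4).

25

(1 + 2y)^3 has coefficients 1,6,12,8 for degrees 0…3.
(3 + y^2 + 2y^3 + y^4) has coefficients 3,0,1,2,1 for degrees 0…4.
[y^4] = 1·1 + 6·2 + 12·1 + 8·0 = 25.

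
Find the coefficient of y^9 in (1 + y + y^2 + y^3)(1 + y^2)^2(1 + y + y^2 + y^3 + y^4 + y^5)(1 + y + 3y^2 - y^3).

(1 + y + y^2 + y^3) has coefficients 1,1,1,1 for degrees 0…3.
(1 + y^2)^2 has coefficients 1,0,2,0,1,0,0,0,0,0 for degrees 0…9.
Multiplying by (1 + y + y^2 + y^3 + y^4 + y^5) gives running coefficients 1,1,3,3,4,4,3,3,1,1 for degrees 0…9.
Finally multiplying by (1 + y + 3y^2 - y^3), the product of all factors after the first has coefficients 1,2,7,8,15,14,16,14,9,8 for degrees 0…9.
[y^9] = 1·8 + 1·9 + 1·14 + 1·16 = 47.

47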